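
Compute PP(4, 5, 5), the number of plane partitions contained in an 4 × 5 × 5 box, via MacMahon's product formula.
PP(4, 5, 5) = 16818516

Evaluate the triple product over i = 1..4, j = 1..5, k = 1..5. The factors are (2/1) · (3/2) · (4/3) · (5/4) · (6/5) · (3/2) · (4/3) · (5/4) · … (100 factors total). The numerators and denominators telescope so the product is an integer; carrying out the multiplication exactly gives PP(4, 5, 5) = 16818516.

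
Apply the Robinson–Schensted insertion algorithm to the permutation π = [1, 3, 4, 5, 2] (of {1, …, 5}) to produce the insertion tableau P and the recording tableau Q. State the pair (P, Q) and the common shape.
P = [1, 2, 4, 5] / [3];  Q = [1, 2, 3, 4] / [5];  common shape = (4, 1)

Row-insert the values π_1, π_2, … into P one at a time, bumping the leftmost entry strictly greater than the inserted value down to the next row. The recording tableau Q records, in position (i, j), the step at which that cell was added to P.
  Insert 1 (step 1): P = [1];  Q = [1]
  Insert 3 (step 2): P = [1, 3];  Q = [1, 2]
  Insert 4 (step 3): P = [1, 3, 4];  Q = [1, 2, 3]
  Insert 5 (step 4): P = [1, 3, 4, 5];  Q = [1, 2, 3, 4]
  Insert 2 (step 5): P = [1, 2, 4, 5] / [3];  Q = [1, 2, 3, 4] / [5]
Final shape: (4, 1).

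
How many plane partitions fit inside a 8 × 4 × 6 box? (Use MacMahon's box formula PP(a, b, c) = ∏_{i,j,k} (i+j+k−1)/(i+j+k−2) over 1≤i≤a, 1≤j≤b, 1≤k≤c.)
PP(8, 4, 6) = 90474964580

Evaluate the triple product over i = 1..8, j = 1..4, k = 1..6. The factors are (2/1) · (3/2) · (4/3) · (5/4) · (6/5) · (7/6) · (3/2) · (4/3) · … (192 factors total). The numerators and denominators telescope so the product is an integer; carrying out the multiplication exactly gives PP(8, 4, 6) = 90474964580.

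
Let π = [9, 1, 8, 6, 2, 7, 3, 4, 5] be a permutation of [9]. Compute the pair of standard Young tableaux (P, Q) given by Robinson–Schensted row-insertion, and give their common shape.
P = [1, 2, 3, 4, 5] / [6, 7] / [8] / [9];  Q = [1, 3, 6, 8, 9] / [2, 7] / [4] / [5];  common shape = (5, 2, 1, 1)

Row-insert the values π_1, π_2, … into P one at a time, bumping the leftmost entry strictly greater than the inserted value down to the next row. The recording tableau Q records, in position (i, j), the step at which that cell was added to P.
  Insert 9 (step 1): P = [9];  Q = [1]
  Insert 1 (step 2): P = [1] / [9];  Q = [1] / [2]
  Insert 8 (step 3): P = [1, 8] / [9];  Q = [1, 3] / [2]
  Insert 6 (step 4): P = [1, 6] / [8] / [9];  Q = [1, 3] / [2] / [4]
  Insert 2 (step 5): P = [1, 2] / [6] / [8] / [9];  Q = [1, 3] / [2] / [4] / [5]
  Insert 7 (step 6): P = [1, 2, 7] / [6] / [8] / [9];  Q = [1, 3, 6] / [2] / [4] / [5]
  Insert 3 (step 7): P = [1, 2, 3] / [6, 7] / [8] / [9];  Q = [1, 3, 6] / [2, 7] / [4] / [5]
  Insert 4 (step 8): P = [1, 2, 3, 4] / [6, 7] / [8] / [9];  Q = [1, 3, 6, 8] / [2, 7] / [4] / [5]
  Insert 5 (step 9): P = [1, 2, 3, 4, 5] / [6, 7] / [8] / [9];  Q = [1, 3, 6, 8, 9] / [2, 7] / [4] / [5]
Final shape: (5, 2, 1, 1).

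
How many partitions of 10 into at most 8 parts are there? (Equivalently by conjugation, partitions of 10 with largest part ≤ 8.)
p(10, parts ≤ 8) = 40

Partitions of 10 with all parts ≤ 8: 8+2, 8+1+1, 7+3, 7+2+1, 7+1+1+1, 6+4, 6+3+1, 6+2+2, 6+2+1+1, 6+1+1+1+1, 5+5, 5+4+1, 5+3+2, 5+3+1+1, 5+2+2+1, 5+2+1+1+1, 5+1+1+1+1+1, 4+4+2, 4+4+1+1, 4+3+3, 4+3+2+1, 4+3+1+1+1, 4+2+2+2, 4+2+2+1+1, 4+2+1+1+1+1, 4+1+1+1+1+1+1, 3+3+3+1, 3+3+2+2, 3+3+2+1+1, 3+3+1+1+1+1, … (40 total). Count = 40.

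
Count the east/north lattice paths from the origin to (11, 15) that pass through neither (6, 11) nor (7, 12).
Number of paths = 5269524

Inclusion–exclusion. Total paths: C(26, 11) = 7726160. Through P₁: C(17, 6)·C(9, 5) = 1559376. Through P₂: C(19, 7)·C(7, 4) = 1763580. Since P₁ is strictly southwest of P₂, a monotone path through both must visit P₁ then P₂; paths through both = C(17, 6)·C(2, 1)·C(7, 4) = 866320. Avoid both = 7726160 − 1559376 − 1763580 + 866320 = 5269524.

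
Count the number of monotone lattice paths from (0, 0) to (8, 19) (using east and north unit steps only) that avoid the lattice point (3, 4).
Number of paths = 1677435

Total paths from (0, 0) to (8, 19): C(27, 8) = 2220075. Paths through (3, 4): (paths (0, 0) → (3, 4)) × (paths (3, 4) → (8, 19)) = C(7, 3) · C(20, 5) = 35 · 15504 = 542640. Avoidance count = 2220075 − 542640 = 1677435.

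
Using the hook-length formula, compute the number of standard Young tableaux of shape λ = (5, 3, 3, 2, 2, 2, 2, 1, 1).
# SYT of shape (5, 3, 3, 2, 2, 2, 2, 1, 1) = 128931264

Hook-length formula: f^λ = n! / Π hook(c), product over all cells c of the Young diagram. For λ = (5, 3, 3, 2, 2, 2, 2, 1, 1), n = 21 boxes. Hook lengths by row (left-to-right, top-to-bottom): [13, 10, 5, 2, 1]; [10, 7, 2]; [9, 6, 1]; [7, 4]; [6, 3]; [5, 2]; [4, 1]; [2]; [1]. Product of hooks = 396264960000. So f^λ = 21! / 396264960000 = 51090942171709440000 / 396264960000 = 128931264.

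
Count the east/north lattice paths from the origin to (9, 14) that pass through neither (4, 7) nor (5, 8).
Number of paths = 424160

Inclusion–exclusion. Total paths: C(23, 9) = 817190. Through P₁: C(11, 4)·C(12, 5) = 261360. Through P₂: C(13, 5)·C(10, 4) = 270270. Since P₁ is strictly southwest of P₂, a monotone path through both must visit P₁ then P₂; paths through both = C(11, 4)·C(2, 1)·C(10, 4) = 138600. Avoid both = 817190 − 261360 − 270270 + 138600 = 424160.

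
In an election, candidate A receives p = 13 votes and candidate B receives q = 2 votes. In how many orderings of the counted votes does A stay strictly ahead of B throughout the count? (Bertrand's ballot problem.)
Strict-lead orderings = 77

Total orderings of the 15 votes with 13 for A: C(15, 13) = 105. By the Bertrand ballot formula (Cycle Lemma / reflection principle), the number of orderings in which A is strictly ahead of B throughout is (p − q)/(p + q) · C(p + q, p) = (13 − 2)/(13 + 2) · 105 = 77.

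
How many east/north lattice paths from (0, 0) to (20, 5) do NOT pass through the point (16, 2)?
Number of paths = 47775

Total paths from (0, 0) to (20, 5): C(25, 20) = 53130. Paths through (16, 2): (paths (0, 0) → (16, 2)) × (paths (16, 2) → (20, 5)) = C(18, 16) · C(7, 4) = 153 · 35 = 5355. Avoidance count = 53130 − 5355 = 47775.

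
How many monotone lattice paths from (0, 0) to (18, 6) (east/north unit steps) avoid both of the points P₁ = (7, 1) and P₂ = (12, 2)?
Number of paths = 90622

Inclusion–exclusion. Total paths: C(24, 18) = 134596. Through P₁: C(8, 7)·C(16, 11) = 34944. Through P₂: C(14, 12)·C(10, 6) = 19110. Since P₁ is strictly southwest of P₂, a monotone path through both must visit P₁ then P₂; paths through both = C(8, 7)·C(6, 5)·C(10, 6) = 10080. Avoid both = 134596 − 34944 − 19110 + 10080 = 90622.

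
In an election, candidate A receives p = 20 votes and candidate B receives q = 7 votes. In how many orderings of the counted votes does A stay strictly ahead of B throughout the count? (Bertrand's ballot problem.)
Strict-lead orderings = 427570

Total orderings of the 27 votes with 20 for A: C(27, 20) = 888030. By the Bertrand ballot formula (Cycle Lemma / reflection principle), the number of orderings in which A is strictly ahead of B throughout is (p − q)/(p + q) · C(p + q, p) = (20 − 7)/(20 + 7) · 888030 = 427570.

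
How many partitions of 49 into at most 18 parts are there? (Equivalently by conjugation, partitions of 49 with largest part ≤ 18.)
p(49, parts ≤ 18) = 145149

Use the recurrence p(n, m) = p(n, m−1) + p(n−m, m): either the largest part is < m (count p(n, m−1)) or the largest part is exactly m (remove one copy of m, count p(n−m, m)). With p(0, ·) = 1 this gives p(49, parts ≤ 18) = 145149. (By conjugating Young diagrams, this also counts partitions of 49 into at most 18 parts.)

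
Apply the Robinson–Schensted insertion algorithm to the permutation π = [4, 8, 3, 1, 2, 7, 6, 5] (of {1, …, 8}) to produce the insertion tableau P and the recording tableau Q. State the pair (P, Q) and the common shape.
P = [1, 2, 5] / [3, 6] / [4, 7] / [8];  Q = [1, 2, 6] / [3, 5] / [4, 7] / [8];  common shape = (3, 2, 2, 1)

Row-insert the values π_1, π_2, … into P one at a time, bumping the leftmost entry strictly greater than the inserted value down to the next row. The recording tableau Q records, in position (i, j), the step at which that cell was added to P.
  Insert 4 (step 1): P = [4];  Q = [1]
  Insert 8 (step 2): P = [4, 8];  Q = [1, 2]
  Insert 3 (step 3): P = [3, 8] / [4];  Q = [1, 2] / [3]
  Insert 1 (step 4): P = [1, 8] / [3] / [4];  Q = [1, 2] / [3] / [4]
  Insert 2 (step 5): P = [1, 2] / [3, 8] / [4];  Q = [1, 2] / [3, 5] / [4]
  Insert 7 (step 6): P = [1, 2, 7] / [3, 8] / [4];  Q = [1, 2, 6] / [3, 5] / [4]
  Insert 6 (step 7): P = [1, 2, 6] / [3, 7] / [4, 8];  Q = [1, 2, 6] / [3, 5] / [4, 7]
  Insert 5 (step 8): P = [1, 2, 5] / [3, 6] / [4, 7] / [8];  Q = [1, 2, 6] / [3, 5] / [4, 7] / [8]
Final shape: (3, 2, 2, 1).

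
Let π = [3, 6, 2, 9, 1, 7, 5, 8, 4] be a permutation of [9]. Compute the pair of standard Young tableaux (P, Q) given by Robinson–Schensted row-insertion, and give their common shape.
P = [1, 4, 7, 8] / [2, 5] / [3, 6] / [9];  Q = [1, 2, 4, 8] / [3, 6] / [5, 7] / [9];  common shape = (4, 2, 2, 1)

Row-insert the values π_1, π_2, … into P one at a time, bumping the leftmost entry strictly greater than the inserted value down to the next row. The recording tableau Q records, in position (i, j), the step at which that cell was added to P.
  Insert 3 (step 1): P = [3];  Q = [1]
  Insert 6 (step 2): P = [3, 6];  Q = [1, 2]
  Insert 2 (step 3): P = [2, 6] / [3];  Q = [1, 2] / [3]
  Insert 9 (step 4): P = [2, 6, 9] / [3];  Q = [1, 2, 4] / [3]
  Insert 1 (step 5): P = [1, 6, 9] / [2] / [3];  Q = [1, 2, 4] / [3] / [5]
  Insert 7 (step 6): P = [1, 6, 7] / [2, 9] / [3];  Q = [1, 2, 4] / [3, 6] / [5]
  Insert 5 (step 7): P = [1, 5, 7] / [2, 6] / [3, 9];  Q = [1, 2, 4] / [3, 6] / [5, 7]
  Insert 8 (step 8): P = [1, 5, 7, 8] / [2, 6] / [3, 9];  Q = [1, 2, 4, 8] / [3, 6] / [5, 7]
  Insert 4 (step 9): P = [1, 4, 7, 8] / [2, 5] / [3, 6] / [9];  Q = [1, 2, 4, 8] / [3, 6] / [5, 7] / [9]
Final shape: (4, 2, 2, 1).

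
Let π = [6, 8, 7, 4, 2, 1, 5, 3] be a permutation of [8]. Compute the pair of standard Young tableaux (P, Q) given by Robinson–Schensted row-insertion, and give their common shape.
P = [1, 3] / [2, 5] / [4, 7] / [6] / [8];  Q = [1, 2] / [3, 7] / [4, 8] / [5] / [6];  common shape = (2, 2, 2, 1, 1)

Row-insert the values π_1, π_2, … into P one at a time, bumping the leftmost entry strictly greater than the inserted value down to the next row. The recording tableau Q records, in position (i, j), the step at which that cell was added to P.
  Insert 6 (step 1): P = [6];  Q = [1]
  Insert 8 (step 2): P = [6, 8];  Q = [1, 2]
  Insert 7 (step 3): P = [6, 7] / [8];  Q = [1, 2] / [3]
  Insert 4 (step 4): P = [4, 7] / [6] / [8];  Q = [1, 2] / [3] / [4]
  Insert 2 (step 5): P = [2, 7] / [4] / [6] / [8];  Q = [1, 2] / [3] / [4] / [5]
  Insert 1 (step 6): P = [1, 7] / [2] / [4] / [6] / [8];  Q = [1, 2] / [3] / [4] / [5] / [6]
  Insert 5 (step 7): P = [1, 5] / [2, 7] / [4] / [6] / [8];  Q = [1, 2] / [3, 7] / [4] / [5] / [6]
  Insert 3 (step 8): P = [1, 3] / [2, 5] / [4, 7] / [6] / [8];  Q = [1, 2] / [3, 7] / [4, 8] / [5] / [6]
Final shape: (2, 2, 2, 1, 1).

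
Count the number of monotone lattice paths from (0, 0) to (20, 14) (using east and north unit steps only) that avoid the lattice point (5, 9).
Number of paths = 1360936632

Total paths from (0, 0) to (20, 14): C(34, 20) = 1391975640. Paths through (5, 9): (paths (0, 0) → (5, 9)) × (paths (5, 9) → (20, 14)) = C(14, 5) · C(20, 15) = 2002 · 15504 = 31039008. Avoidance count = 1391975640 − 31039008 = 1360936632.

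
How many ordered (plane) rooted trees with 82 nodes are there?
C_81 = 4462290049988320482463241297506133183499654740

These ordered rooted trees are counted by the Catalan number C_n = (1/(n + 1)) · C(2n, n). For n = 81: C_81 = (1/82) · C(162, 81) = 365907784099042279561985786395502921046971688680/82 = 4462290049988320482463241297506133183499654740.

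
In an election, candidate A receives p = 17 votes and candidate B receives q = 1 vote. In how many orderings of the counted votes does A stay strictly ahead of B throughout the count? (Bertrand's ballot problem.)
Strict-lead orderings = 16

Total orderings of the 18 votes with 17 for A: C(18, 17) = 18. By the Bertrand ballot formula (Cycle Lemma / reflection principle), the number of orderings in which A is strictly ahead of B throughout is (p − q)/(p + q) · C(p + q, p) = (17 − 1)/(17 + 1) · 18 = 16.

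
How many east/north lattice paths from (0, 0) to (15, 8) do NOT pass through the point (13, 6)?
Number of paths = 327522

Total paths from (0, 0) to (15, 8): C(23, 15) = 490314. Paths through (13, 6): (paths (0, 0) → (13, 6)) × (paths (13, 6) → (15, 8)) = C(19, 13) · C(4, 2) = 27132 · 6 = 162792. Avoidance count = 490314 − 162792 = 327522.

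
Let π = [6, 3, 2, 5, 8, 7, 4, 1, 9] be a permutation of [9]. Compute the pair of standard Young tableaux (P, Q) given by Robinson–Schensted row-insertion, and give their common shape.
P = [1, 4, 7, 9] / [2, 5] / [3, 8] / [6];  Q = [1, 4, 5, 9] / [2, 6] / [3, 7] / [8];  common shape = (4, 2, 2, 1)

Row-insert the values π_1, π_2, … into P one at a time, bumping the leftmost entry strictly greater than the inserted value down to the next row. The recording tableau Q records, in position (i, j), the step at which that cell was added to P.
  Insert 6 (step 1): P = [6];  Q = [1]
  Insert 3 (step 2): P = [3] / [6];  Q = [1] / [2]
  Insert 2 (step 3): P = [2] / [3] / [6];  Q = [1] / [2] / [3]
  Insert 5 (step 4): P = [2, 5] / [3] / [6];  Q = [1, 4] / [2] / [3]
  Insert 8 (step 5): P = [2, 5, 8] / [3] / [6];  Q = [1, 4, 5] / [2] / [3]
  Insert 7 (step 6): P = [2, 5, 7] / [3, 8] / [6];  Q = [1, 4, 5] / [2, 6] / [3]
  Insert 4 (step 7): P = [2, 4, 7] / [3, 5] / [6, 8];  Q = [1, 4, 5] / [2, 6] / [3, 7]
  Insert 1 (step 8): P = [1, 4, 7] / [2, 5] / [3, 8] / [6];  Q = [1, 4, 5] / [2, 6] / [3, 7] / [8]
  Insert 9 (step 9): P = [1, 4, 7, 9] / [2, 5] / [3, 8] / [6];  Q = [1, 4, 5, 9] / [2, 6] / [3, 7] / [8]
Final shape: (4, 2, 2, 1).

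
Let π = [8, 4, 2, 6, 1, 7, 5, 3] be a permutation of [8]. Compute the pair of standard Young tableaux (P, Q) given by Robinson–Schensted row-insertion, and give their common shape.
P = [1, 3, 7] / [2, 5] / [4, 6] / [8];  Q = [1, 4, 6] / [2, 7] / [3, 8] / [5];  common shape = (3, 2, 2, 1)

Row-insert the values π_1, π_2, … into P one at a time, bumping the leftmost entry strictly greater than the inserted value down to the next row. The recording tableau Q records, in position (i, j), the step at which that cell was added to P.
  Insert 8 (step 1): P = [8];  Q = [1]
  Insert 4 (step 2): P = [4] / [8];  Q = [1] / [2]
  Insert 2 (step 3): P = [2] / [4] / [8];  Q = [1] / [2] / [3]
  Insert 6 (step 4): P = [2, 6] / [4] / [8];  Q = [1, 4] / [2] / [3]
  Insert 1 (step 5): P = [1, 6] / [2] / [4] / [8];  Q = [1, 4] / [2] / [3] / [5]
  Insert 7 (step 6): P = [1, 6, 7] / [2] / [4] / [8];  Q = [1, 4, 6] / [2] / [3] / [5]
  Insert 5 (step 7): P = [1, 5, 7] / [2, 6] / [4] / [8];  Q = [1, 4, 6] / [2, 7] / [3] / [5]
  Insert 3 (step 8): P = [1, 3, 7] / [2, 5] / [4, 6] / [8];  Q = [1, 4, 6] / [2, 7] / [3, 8] / [5]
Final shape: (3, 2, 2, 1).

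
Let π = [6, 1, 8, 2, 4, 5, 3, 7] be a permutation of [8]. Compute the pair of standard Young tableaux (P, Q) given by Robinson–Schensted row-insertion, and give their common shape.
P = [1, 2, 3, 5, 7] / [4, 8] / [6];  Q = [1, 3, 5, 6, 8] / [2, 4] / [7];  common shape = (5, 2, 1)

Row-insert the values π_1, π_2, … into P one at a time, bumping the leftmost entry strictly greater than the inserted value down to the next row. The recording tableau Q records, in position (i, j), the step at which that cell was added to P.
  Insert 6 (step 1): P = [6];  Q = [1]
  Insert 1 (step 2): P = [1] / [6];  Q = [1] / [2]
  Insert 8 (step 3): P = [1, 8] / [6];  Q = [1, 3] / [2]
  Insert 2 (step 4): P = [1, 2] / [6, 8];  Q = [1, 3] / [2, 4]
  Insert 4 (step 5): P = [1, 2, 4] / [6, 8];  Q = [1, 3, 5] / [2, 4]
  Insert 5 (step 6): P = [1, 2, 4, 5] / [6, 8];  Q = [1, 3, 5, 6] / [2, 4]
  Insert 3 (step 7): P = [1, 2, 3, 5] / [4, 8] / [6];  Q = [1, 3, 5, 6] / [2, 4] / [7]
  Insert 7 (step 8): P = [1, 2, 3, 5, 7] / [4, 8] / [6];  Q = [1, 3, 5, 6, 8] / [2, 4] / [7]
Final shape: (5, 2, 1).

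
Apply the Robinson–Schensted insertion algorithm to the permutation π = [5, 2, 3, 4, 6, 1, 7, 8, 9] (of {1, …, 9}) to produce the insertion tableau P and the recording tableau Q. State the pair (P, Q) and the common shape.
P = [1, 3, 4, 6, 7, 8, 9] / [2] / [5];  Q = [1, 3, 4, 5, 7, 8, 9] / [2] / [6];  common shape = (7, 1, 1)

Row-insert the values π_1, π_2, … into P one at a time, bumping the leftmost entry strictly greater than the inserted value down to the next row. The recording tableau Q records, in position (i, j), the step at which that cell was added to P.
  Insert 5 (step 1): P = [5];  Q = [1]
  Insert 2 (step 2): P = [2] / [5];  Q = [1] / [2]
  Insert 3 (step 3): P = [2, 3] / [5];  Q = [1, 3] / [2]
  Insert 4 (step 4): P = [2, 3, 4] / [5];  Q = [1, 3, 4] / [2]
  Insert 6 (step 5): P = [2, 3, 4, 6] / [5];  Q = [1, 3, 4, 5] / [2]
  Insert 1 (step 6): P = [1, 3, 4, 6] / [2] / [5];  Q = [1, 3, 4, 5] / [2] / [6]
  Insert 7 (step 7): P = [1, 3, 4, 6, 7] / [2] / [5];  Q = [1, 3, 4, 5, 7] / [2] / [6]
  Insert 8 (step 8): P = [1, 3, 4, 6, 7, 8] / [2] / [5];  Q = [1, 3, 4, 5, 7, 8] / [2] / [6]
  Insert 9 (step 9): P = [1, 3, 4, 6, 7, 8, 9] / [2] / [5];  Q = [1, 3, 4, 5, 7, 8, 9] / [2] / [6]
Final shape: (7, 1, 1).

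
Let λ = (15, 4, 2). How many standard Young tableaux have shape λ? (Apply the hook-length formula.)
# SYT of shape (15, 4, 2) = 323190

Hook-length formula: f^λ = n! / Π hook(c), product over all cells c of the Young diagram. For λ = (15, 4, 2), n = 21 boxes. Hook lengths by row (left-to-right, top-to-bottom): [17, 16, 14, 13, 11, 10, 9, 8, 7, 6, 5, 4, 3, 2, 1]; [5, 4, 2, 1]; [2, 1]. Product of hooks = 158083301376000. So f^λ = 21! / 158083301376000 = 51090942171709440000 / 158083301376000 = 323190.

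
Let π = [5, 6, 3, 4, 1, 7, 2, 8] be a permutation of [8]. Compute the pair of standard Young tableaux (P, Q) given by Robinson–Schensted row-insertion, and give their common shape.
P = [1, 2, 7, 8] / [3, 4] / [5, 6];  Q = [1, 2, 6, 8] / [3, 4] / [5, 7];  common shape = (4, 2, 2)

Row-insert the values π_1, π_2, … into P one at a time, bumping the leftmost entry strictly greater than the inserted value down to the next row. The recording tableau Q records, in position (i, j), the step at which that cell was added to P.
  Insert 5 (step 1): P = [5];  Q = [1]
  Insert 6 (step 2): P = [5, 6];  Q = [1, 2]
  Insert 3 (step 3): P = [3, 6] / [5];  Q = [1, 2] / [3]
  Insert 4 (step 4): P = [3, 4] / [5, 6];  Q = [1, 2] / [3, 4]
  Insert 1 (step 5): P = [1, 4] / [3, 6] / [5];  Q = [1, 2] / [3, 4] / [5]
  Insert 7 (step 6): P = [1, 4, 7] / [3, 6] / [5];  Q = [1, 2, 6] / [3, 4] / [5]
  Insert 2 (step 7): P = [1, 2, 7] / [3, 4] / [5, 6];  Q = [1, 2, 6] / [3, 4] / [5, 7]
  Insert 8 (step 8): P = [1, 2, 7, 8] / [3, 4] / [5, 6];  Q = [1, 2, 6, 8] / [3, 4] / [5, 7]
Final shape: (4, 2, 2).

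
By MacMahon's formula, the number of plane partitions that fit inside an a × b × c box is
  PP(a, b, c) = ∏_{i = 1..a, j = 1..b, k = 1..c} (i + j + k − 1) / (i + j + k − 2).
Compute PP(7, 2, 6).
PP(7, 2, 6) = 736164

Evaluate the triple product over i = 1..7, j = 1..2, k = 1..6. The factors are (2/1) · (3/2) · (4/3) · (5/4) · (6/5) · (7/6) · (3/2) · (4/3) · … (84 factors total). The numerators and denominators telescope so the product is an integer; carrying out the multiplication exactly gives PP(7, 2, 6) = 736164.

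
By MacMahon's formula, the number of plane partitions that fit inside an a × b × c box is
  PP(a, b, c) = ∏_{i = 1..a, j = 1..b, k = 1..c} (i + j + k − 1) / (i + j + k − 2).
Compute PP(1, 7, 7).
PP(1, 7, 7) = 3432

Evaluate the triple product over i = 1..1, j = 1..7, k = 1..7. The factors are (2/1) · (3/2) · (4/3) · (5/4) · (6/5) · (7/6) · (8/7) · (3/2) · … (49 factors total). The numerators and denominators telescope so the product is an integer; carrying out the multiplication exactly gives PP(1, 7, 7) = 3432.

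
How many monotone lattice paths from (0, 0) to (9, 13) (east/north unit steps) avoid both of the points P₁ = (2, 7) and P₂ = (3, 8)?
Number of paths = 392678

Inclusion–exclusion. Total paths: C(22, 9) = 497420. Through P₁: C(9, 2)·C(13, 7) = 61776. Through P₂: C(11, 3)·C(11, 6) = 76230. Since P₁ is strictly southwest of P₂, a monotone path through both must visit P₁ then P₂; paths through both = C(9, 2)·C(2, 1)·C(11, 6) = 33264. Avoid both = 497420 − 61776 − 76230 + 33264 = 392678.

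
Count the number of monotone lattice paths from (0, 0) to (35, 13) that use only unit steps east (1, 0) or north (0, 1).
Number of paths = 192928249296

A monotone lattice path from (0, 0) to (35, 13) consists of 35 east steps and 13 north steps in some order, so it is determined by which 35 of the 48 steps are east. The count is C(48, 35) = 192928249296.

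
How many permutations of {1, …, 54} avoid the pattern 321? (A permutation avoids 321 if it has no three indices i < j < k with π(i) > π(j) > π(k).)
C_54 = 451959718027953471447609509424

These 321-avoiding permutations are counted by the Catalan number C_n = (1/(n + 1)) · C(2n, n). For n = 54: C_54 = (1/55) · C(108, 54) = 24857784491537440929618523018320/55 = 451959718027953471447609509424.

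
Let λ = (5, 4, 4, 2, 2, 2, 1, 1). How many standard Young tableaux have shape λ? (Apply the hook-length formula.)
# SYT of shape (5, 4, 4, 2, 2, 2, 1, 1) = 362121760

Hook-length formula: f^λ = n! / Π hook(c), product over all cells c of the Young diagram. For λ = (5, 4, 4, 2, 2, 2, 1, 1), n = 21 boxes. Hook lengths by row (left-to-right, top-to-bottom): [12, 9, 5, 4, 1]; [10, 7, 3, 2]; [9, 6, 2, 1]; [6, 3]; [5, 2]; [4, 1]; [2]; [1]. Product of hooks = 141087744000. So f^λ = 21! / 141087744000 = 51090942171709440000 / 141087744000 = 362121760.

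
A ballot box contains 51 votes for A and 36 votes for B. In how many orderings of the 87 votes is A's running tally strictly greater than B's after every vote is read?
Strict-lead orderings = 629814145425220935025470

Total orderings of the 87 votes with 51 for A: C(87, 51) = 3652922043466281423147726. By the Bertrand ballot formula (Cycle Lemma / reflection principle), the number of orderings in which A is strictly ahead of B throughout is (p − q)/(p + q) · C(p + q, p) = (51 − 36)/(51 + 36) · 3652922043466281423147726 = 629814145425220935025470.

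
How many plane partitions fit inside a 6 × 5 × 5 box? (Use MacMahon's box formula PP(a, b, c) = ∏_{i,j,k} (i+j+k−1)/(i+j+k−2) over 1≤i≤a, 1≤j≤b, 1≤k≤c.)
PP(6, 5, 5) = 3184461423

Evaluate the triple product over i = 1..6, j = 1..5, k = 1..5. The factors are (2/1) · (3/2) · (4/3) · (5/4) · (6/5) · (3/2) · (4/3) · (5/4) · … (150 factors total). The numerators and denominators telescope so the product is an integer; carrying out the multiplication exactly gives PP(6, 5, 5) = 3184461423.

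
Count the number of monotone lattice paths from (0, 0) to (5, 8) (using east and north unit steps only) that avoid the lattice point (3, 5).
Number of paths = 727

Total paths from (0, 0) to (5, 8): C(13, 5) = 1287. Paths through (3, 5): (paths (0, 0) → (3, 5)) × (paths (3, 5) → (5, 8)) = C(8, 3) · C(5, 2) = 56 · 10 = 560. Avoidance count = 1287 − 560 = 727.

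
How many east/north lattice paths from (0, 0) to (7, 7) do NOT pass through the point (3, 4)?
Number of paths = 2207

Total paths from (0, 0) to (7, 7): C(14, 7) = 3432. Paths through (3, 4): (paths (0, 0) → (3, 4)) × (paths (3, 4) → (7, 7)) = C(7, 3) · C(7, 4) = 35 · 35 = 1225. Avoidance count = 3432 − 1225 = 2207.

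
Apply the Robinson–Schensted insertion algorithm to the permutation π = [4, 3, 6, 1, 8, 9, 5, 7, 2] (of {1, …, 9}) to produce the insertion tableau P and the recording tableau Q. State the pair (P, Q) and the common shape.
P = [1, 2, 7, 9] / [3, 5, 8] / [4, 6];  Q = [1, 3, 5, 6] / [2, 7, 8] / [4, 9];  common shape = (4, 3, 2)

Row-insert the values π_1, π_2, … into P one at a time, bumping the leftmost entry strictly greater than the inserted value down to the next row. The recording tableau Q records, in position (i, j), the step at which that cell was added to P.
  Insert 4 (step 1): P = [4];  Q = [1]
  Insert 3 (step 2): P = [3] / [4];  Q = [1] / [2]
  Insert 6 (step 3): P = [3, 6] / [4];  Q = [1, 3] / [2]
  Insert 1 (step 4): P = [1, 6] / [3] / [4];  Q = [1, 3] / [2] / [4]
  Insert 8 (step 5): P = [1, 6, 8] / [3] / [4];  Q = [1, 3, 5] / [2] / [4]
  Insert 9 (step 6): P = [1, 6, 8, 9] / [3] / [4];  Q = [1, 3, 5, 6] / [2] / [4]
  Insert 5 (step 7): P = [1, 5, 8, 9] / [3, 6] / [4];  Q = [1, 3, 5, 6] / [2, 7] / [4]
  Insert 7 (step 8): P = [1, 5, 7, 9] / [3, 6, 8] / [4];  Q = [1, 3, 5, 6] / [2, 7, 8] / [4]
  Insert 2 (step 9): P = [1, 2, 7, 9] / [3, 5, 8] / [4, 6];  Q = [1, 3, 5, 6] / [2, 7, 8] / [4, 9]
Final shape: (4, 3, 2).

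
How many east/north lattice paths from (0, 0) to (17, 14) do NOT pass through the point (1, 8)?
Number of paths = 264511008

Total paths from (0, 0) to (17, 14): C(31, 17) = 265182525. Paths through (1, 8): (paths (0, 0) → (1, 8)) × (paths (1, 8) → (17, 14)) = C(9, 1) · C(22, 16) = 9 · 74613 = 671517. Avoidance count = 265182525 − 671517 = 264511008.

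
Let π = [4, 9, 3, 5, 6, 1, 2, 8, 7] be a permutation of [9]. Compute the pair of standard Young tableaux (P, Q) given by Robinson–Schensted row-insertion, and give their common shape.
P = [1, 2, 6, 7] / [3, 5, 8] / [4, 9];  Q = [1, 2, 5, 8] / [3, 4, 9] / [6, 7];  common shape = (4, 3, 2)

Row-insert the values π_1, π_2, … into P one at a time, bumping the leftmost entry strictly greater than the inserted value down to the next row. The recording tableau Q records, in position (i, j), the step at which that cell was added to P.
  Insert 4 (step 1): P = [4];  Q = [1]
  Insert 9 (step 2): P = [4, 9];  Q = [1, 2]
  Insert 3 (step 3): P = [3, 9] / [4];  Q = [1, 2] / [3]
  Insert 5 (step 4): P = [3, 5] / [4, 9];  Q = [1, 2] / [3, 4]
  Insert 6 (step 5): P = [3, 5, 6] / [4, 9];  Q = [1, 2, 5] / [3, 4]
  Insert 1 (step 6): P = [1, 5, 6] / [3, 9] / [4];  Q = [1, 2, 5] / [3, 4] / [6]
  Insert 2 (step 7): P = [1, 2, 6] / [3, 5] / [4, 9];  Q = [1, 2, 5] / [3, 4] / [6, 7]
  Insert 8 (step 8): P = [1, 2, 6, 8] / [3, 5] / [4, 9];  Q = [1, 2, 5, 8] / [3, 4] / [6, 7]
  Insert 7 (step 9): P = [1, 2, 6, 7] / [3, 5, 8] / [4, 9];  Q = [1, 2, 5, 8] / [3, 4, 9] / [6, 7]
Final shape: (4, 3, 2).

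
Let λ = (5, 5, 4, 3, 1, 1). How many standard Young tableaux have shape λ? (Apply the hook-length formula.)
# SYT of shape (5, 5, 4, 3, 1, 1) = 26604864

Hook-length formula: f^λ = n! / Π hook(c), product over all cells c of the Young diagram. For λ = (5, 5, 4, 3, 1, 1), n = 19 boxes. Hook lengths by row (left-to-right, top-to-bottom): [10, 7, 6, 4, 2]; [9, 6, 5, 3, 1]; [7, 4, 3, 1]; [5, 2, 1]; [2]; [1]. Product of hooks = 4572288000. So f^λ = 19! / 4572288000 = 121645100408832000 / 4572288000 = 26604864.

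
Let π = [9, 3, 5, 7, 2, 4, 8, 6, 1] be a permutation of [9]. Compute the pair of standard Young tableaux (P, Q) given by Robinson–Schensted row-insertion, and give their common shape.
P = [1, 4, 6, 8] / [2, 5, 7] / [3] / [9];  Q = [1, 3, 4, 7] / [2, 6, 8] / [5] / [9];  common shape = (4, 3, 1, 1)

Row-insert the values π_1, π_2, … into P one at a time, bumping the leftmost entry strictly greater than the inserted value down to the next row. The recording tableau Q records, in position (i, j), the step at which that cell was added to P.
  Insert 9 (step 1): P = [9];  Q = [1]
  Insert 3 (step 2): P = [3] / [9];  Q = [1] / [2]
  Insert 5 (step 3): P = [3, 5] / [9];  Q = [1, 3] / [2]
  Insert 7 (step 4): P = [3, 5, 7] / [9];  Q = [1, 3, 4] / [2]
  Insert 2 (step 5): P = [2, 5, 7] / [3] / [9];  Q = [1, 3, 4] / [2] / [5]
  Insert 4 (step 6): P = [2, 4, 7] / [3, 5] / [9];  Q = [1, 3, 4] / [2, 6] / [5]
  Insert 8 (step 7): P = [2, 4, 7, 8] / [3, 5] / [9];  Q = [1, 3, 4, 7] / [2, 6] / [5]
  Insert 6 (step 8): P = [2, 4, 6, 8] / [3, 5, 7] / [9];  Q = [1, 3, 4, 7] / [2, 6, 8] / [5]
  Insert 1 (step 9): P = [1, 4, 6, 8] / [2, 5, 7] / [3] / [9];  Q = [1, 3, 4, 7] / [2, 6, 8] / [5] / [9]
Final shape: (4, 3, 1, 1).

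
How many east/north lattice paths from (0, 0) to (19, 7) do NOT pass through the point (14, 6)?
Number of paths = 425240

Total paths from (0, 0) to (19, 7): C(26, 19) = 657800. Paths through (14, 6): (paths (0, 0) → (14, 6)) × (paths (14, 6) → (19, 7)) = C(20, 14) · C(6, 5) = 38760 · 6 = 232560. Avoidance count = 657800 − 232560 = 425240.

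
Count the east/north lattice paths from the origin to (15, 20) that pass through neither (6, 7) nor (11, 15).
Number of paths = 1699144272

Inclusion–exclusion. Total paths: C(35, 15) = 3247943160. Through P₁: C(13, 6)·C(22, 9) = 853572720. Through P₂: C(26, 11)·C(9, 4) = 973496160. Since P₁ is strictly southwest of P₂, a monotone path through both must visit P₁ then P₂; paths through both = C(13, 6)·C(13, 5)·C(9, 4) = 278269992. Avoid both = 3247943160 − 853572720 − 973496160 + 278269992 = 1699144272.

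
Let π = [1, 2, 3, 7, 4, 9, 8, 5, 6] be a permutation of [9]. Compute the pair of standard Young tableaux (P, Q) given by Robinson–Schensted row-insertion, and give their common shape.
P = [1, 2, 3, 4, 5, 6] / [7, 8] / [9];  Q = [1, 2, 3, 4, 6, 9] / [5, 7] / [8];  common shape = (6, 2, 1)

Row-insert the values π_1, π_2, … into P one at a time, bumping the leftmost entry strictly greater than the inserted value down to the next row. The recording tableau Q records, in position (i, j), the step at which that cell was added to P.
  Insert 1 (step 1): P = [1];  Q = [1]
  Insert 2 (step 2): P = [1, 2];  Q = [1, 2]
  Insert 3 (step 3): P = [1, 2, 3];  Q = [1, 2, 3]
  Insert 7 (step 4): P = [1, 2, 3, 7];  Q = [1, 2, 3, 4]
  Insert 4 (step 5): P = [1, 2, 3, 4] / [7];  Q = [1, 2, 3, 4] / [5]
  Insert 9 (step 6): P = [1, 2, 3, 4, 9] / [7];  Q = [1, 2, 3, 4, 6] / [5]
  Insert 8 (step 7): P = [1, 2, 3, 4, 8] / [7, 9];  Q = [1, 2, 3, 4, 6] / [5, 7]
  Insert 5 (step 8): P = [1, 2, 3, 4, 5] / [7, 8] / [9];  Q = [1, 2, 3, 4, 6] / [5, 7] / [8]
  Insert 6 (step 9): P = [1, 2, 3, 4, 5, 6] / [7, 8] / [9];  Q = [1, 2, 3, 4, 6, 9] / [5, 7] / [8]
Final shape: (6, 2, 1).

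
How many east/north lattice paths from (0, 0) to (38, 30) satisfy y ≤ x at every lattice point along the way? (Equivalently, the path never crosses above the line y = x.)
Number of paths = 4125297395638025376

By the reflection principle (André's argument), the number of monotone paths to (38, 30) with n ≤ m that never go above y = x is C(68, 38) − C(68, 39) = 17876288714431443296 − 13750991318793417920 = 4125297395638025376.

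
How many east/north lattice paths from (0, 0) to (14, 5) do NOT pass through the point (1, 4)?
Number of paths = 11558

Total paths from (0, 0) to (14, 5): C(19, 14) = 11628. Paths through (1, 4): (paths (0, 0) → (1, 4)) × (paths (1, 4) → (14, 5)) = C(5, 1) · C(14, 13) = 5 · 14 = 70. Avoidance count = 11628 − 70 = 11558.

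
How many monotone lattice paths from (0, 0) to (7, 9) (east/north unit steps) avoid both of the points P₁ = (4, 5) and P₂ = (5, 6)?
Number of paths = 4930

Inclusion–exclusion. Total paths: C(16, 7) = 11440. Through P₁: C(9, 4)·C(7, 3) = 4410. Through P₂: C(11, 5)·C(5, 2) = 4620. Since P₁ is strictly southwest of P₂, a monotone path through both must visit P₁ then P₂; paths through both = C(9, 4)·C(2, 1)·C(5, 2) = 2520. Avoid both = 11440 − 4410 − 4620 + 2520 = 4930.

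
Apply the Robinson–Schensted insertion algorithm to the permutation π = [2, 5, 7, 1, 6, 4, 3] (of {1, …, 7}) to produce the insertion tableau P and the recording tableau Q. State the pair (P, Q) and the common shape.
P = [1, 3, 6] / [2, 4] / [5] / [7];  Q = [1, 2, 3] / [4, 5] / [6] / [7];  common shape = (3, 2, 1, 1)

Row-insert the values π_1, π_2, … into P one at a time, bumping the leftmost entry strictly greater than the inserted value down to the next row. The recording tableau Q records, in position (i, j), the step at which that cell was added to P.
  Insert 2 (step 1): P = [2];  Q = [1]
  Insert 5 (step 2): P = [2, 5];  Q = [1, 2]
  Insert 7 (step 3): P = [2, 5, 7];  Q = [1, 2, 3]
  Insert 1 (step 4): P = [1, 5, 7] / [2];  Q = [1, 2, 3] / [4]
  Insert 6 (step 5): P = [1, 5, 6] / [2, 7];  Q = [1, 2, 3] / [4, 5]
  Insert 4 (step 6): P = [1, 4, 6] / [2, 5] / [7];  Q = [1, 2, 3] / [4, 5] / [6]
  Insert 3 (step 7): P = [1, 3, 6] / [2, 4] / [5] / [7];  Q = [1, 2, 3] / [4, 5] / [6] / [7]
Final shape: (3, 2, 1, 1).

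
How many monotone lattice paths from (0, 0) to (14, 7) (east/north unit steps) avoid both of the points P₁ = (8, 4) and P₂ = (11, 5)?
Number of paths = 50820

Inclusion–exclusion. Total paths: C(21, 14) = 116280. Through P₁: C(12, 8)·C(9, 6) = 41580. Through P₂: C(16, 11)·C(5, 3) = 43680. Since P₁ is strictly southwest of P₂, a monotone path through both must visit P₁ then P₂; paths through both = C(12, 8)·C(4, 3)·C(5, 3) = 19800. Avoid both = 116280 − 41580 − 43680 + 19800 = 50820.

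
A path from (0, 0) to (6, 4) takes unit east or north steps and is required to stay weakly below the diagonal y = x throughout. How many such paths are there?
Number of paths = 90

By the reflection principle (André's argument), the number of monotone paths to (6, 4) with n ≤ m that never go above y = x is C(10, 6) − C(10, 7) = 210 − 120 = 90.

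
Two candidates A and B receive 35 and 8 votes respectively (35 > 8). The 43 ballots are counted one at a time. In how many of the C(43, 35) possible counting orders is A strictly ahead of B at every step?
Strict-lead orderings = 91051857

Total orderings of the 43 votes with 35 for A: C(43, 35) = 145008513. By the Bertrand ballot formula (Cycle Lemma / reflection principle), the number of orderings in which A is strictly ahead of B throughout is (p − q)/(p + q) · C(p + q, p) = (35 − 8)/(35 + 8) · 145008513 = 91051857.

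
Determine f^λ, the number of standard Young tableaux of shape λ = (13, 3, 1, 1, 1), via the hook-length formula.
# SYT of shape (13, 3, 1, 1, 1) = 175560

Hook-length formula: f^λ = n! / Π hook(c), product over all cells c of the Young diagram. For λ = (13, 3, 1, 1, 1), n = 19 boxes. Hook lengths by row (left-to-right, top-to-bottom): [17, 13, 12, 10, 9, 8, 7, 6, 5, 4, 3, 2, 1]; [6, 2, 1]; [3]; [2]; [1]. Product of hooks = 692897587200. So f^λ = 19! / 692897587200 = 121645100408832000 / 692897587200 = 175560.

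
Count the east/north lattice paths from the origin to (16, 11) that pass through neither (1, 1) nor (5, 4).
Number of paths = 4718231

Inclusion–exclusion. Total paths: C(27, 16) = 13037895. Through P₁: C(2, 1)·C(25, 15) = 6537520. Through P₂: C(9, 5)·C(18, 11) = 4009824. Since P₁ is strictly southwest of P₂, a monotone path through both must visit P₁ then P₂; paths through both = C(2, 1)·C(7, 4)·C(18, 11) = 2227680. Avoid both = 13037895 − 6537520 − 4009824 + 2227680 = 4718231.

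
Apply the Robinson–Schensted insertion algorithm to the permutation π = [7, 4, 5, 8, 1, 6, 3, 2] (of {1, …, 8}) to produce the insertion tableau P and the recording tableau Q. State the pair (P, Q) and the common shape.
P = [1, 2, 6] / [3, 5] / [4, 8] / [7];  Q = [1, 3, 4] / [2, 6] / [5, 7] / [8];  common shape = (3, 2, 2, 1)

Row-insert the values π_1, π_2, … into P one at a time, bumping the leftmost entry strictly greater than the inserted value down to the next row. The recording tableau Q records, in position (i, j), the step at which that cell was added to P.
  Insert 7 (step 1): P = [7];  Q = [1]
  Insert 4 (step 2): P = [4] / [7];  Q = [1] / [2]
  Insert 5 (step 3): P = [4, 5] / [7];  Q = [1, 3] / [2]
  Insert 8 (step 4): P = [4, 5, 8] / [7];  Q = [1, 3, 4] / [2]
  Insert 1 (step 5): P = [1, 5, 8] / [4] / [7];  Q = [1, 3, 4] / [2] / [5]
  Insert 6 (step 6): P = [1, 5, 6] / [4, 8] / [7];  Q = [1, 3, 4] / [2, 6] / [5]
  Insert 3 (step 7): P = [1, 3, 6] / [4, 5] / [7, 8];  Q = [1, 3, 4] / [2, 6] / [5, 7]
  Insert 2 (step 8): P = [1, 2, 6] / [3, 5] / [4, 8] / [7];  Q = [1, 3, 4] / [2, 6] / [5, 7] / [8]
Final shape: (3, 2, 2, 1).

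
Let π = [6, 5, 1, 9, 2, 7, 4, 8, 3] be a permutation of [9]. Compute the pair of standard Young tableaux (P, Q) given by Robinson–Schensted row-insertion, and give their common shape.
P = [1, 2, 3, 8] / [4, 7] / [5, 9] / [6];  Q = [1, 4, 6, 8] / [2, 5] / [3, 7] / [9];  common shape = (4, 2, 2, 1)

Row-insert the values π_1, π_2, … into P one at a time, bumping the leftmost entry strictly greater than the inserted value down to the next row. The recording tableau Q records, in position (i, j), the step at which that cell was added to P.
  Insert 6 (step 1): P = [6];  Q = [1]
  Insert 5 (step 2): P = [5] / [6];  Q = [1] / [2]
  Insert 1 (step 3): P = [1] / [5] / [6];  Q = [1] / [2] / [3]
  Insert 9 (step 4): P = [1, 9] / [5] / [6];  Q = [1, 4] / [2] / [3]
  Insert 2 (step 5): P = [1, 2] / [5, 9] / [6];  Q = [1, 4] / [2, 5] / [3]
  Insert 7 (step 6): P = [1, 2, 7] / [5, 9] / [6];  Q = [1, 4, 6] / [2, 5] / [3]
  Insert 4 (step 7): P = [1, 2, 4] / [5, 7] / [6, 9];  Q = [1, 4, 6] / [2, 5] / [3, 7]
  Insert 8 (step 8): P = [1, 2, 4, 8] / [5, 7] / [6, 9];  Q = [1, 4, 6, 8] / [2, 5] / [3, 7]
  Insert 3 (step 9): P = [1, 2, 3, 8] / [4, 7] / [5, 9] / [6];  Q = [1, 4, 6, 8] / [2, 5] / [3, 7] / [9]
Final shape: (4, 2, 2, 1).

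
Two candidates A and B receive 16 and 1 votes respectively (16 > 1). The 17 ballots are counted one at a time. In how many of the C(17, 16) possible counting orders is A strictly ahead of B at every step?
Strict-lead orderings = 15

Total orderings of the 17 votes with 16 for A: C(17, 16) = 17. By the Bertrand ballot formula (Cycle Lemma / reflection principle), the number of orderings in which A is strictly ahead of B throughout is (p − q)/(p + q) · C(p + q, p) = (16 − 1)/(16 + 1) · 17 = 15.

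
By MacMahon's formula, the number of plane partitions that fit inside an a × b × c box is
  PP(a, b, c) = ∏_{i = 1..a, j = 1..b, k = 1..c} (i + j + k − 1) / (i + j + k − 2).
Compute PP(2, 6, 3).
PP(2, 6, 3) = 2520

Evaluate the triple product over i = 1..2, j = 1..6, k = 1..3. The factors are (2/1) · (3/2) · (4/3) · (3/2) · (4/3) · (5/4) · (4/3) · (5/4) · … (36 factors total). The numerators and denominators telescope so the product is an integer; carrying out the multiplication exactly gives PP(2, 6, 3) = 2520.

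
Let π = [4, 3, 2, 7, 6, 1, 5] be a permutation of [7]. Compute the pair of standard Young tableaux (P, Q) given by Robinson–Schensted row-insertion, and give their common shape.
P = [1, 5] / [2, 6] / [3, 7] / [4];  Q = [1, 4] / [2, 5] / [3, 7] / [6];  common shape = (2, 2, 2, 1)

Row-insert the values π_1, π_2, … into P one at a time, bumping the leftmost entry strictly greater than the inserted value down to the next row. The recording tableau Q records, in position (i, j), the step at which that cell was added to P.
  Insert 4 (step 1): P = [4];  Q = [1]
  Insert 3 (step 2): P = [3] / [4];  Q = [1] / [2]
  Insert 2 (step 3): P = [2] / [3] / [4];  Q = [1] / [2] / [3]
  Insert 7 (step 4): P = [2, 7] / [3] / [4];  Q = [1, 4] / [2] / [3]
  Insert 6 (step 5): P = [2, 6] / [3, 7] / [4];  Q = [1, 4] / [2, 5] / [3]
  Insert 1 (step 6): P = [1, 6] / [2, 7] / [3] / [4];  Q = [1, 4] / [2, 5] / [3] / [6]
  Insert 5 (step 7): P = [1, 5] / [2, 6] / [3, 7] / [4];  Q = [1, 4] / [2, 5] / [3, 7] / [6]
Final shape: (2, 2, 2, 1).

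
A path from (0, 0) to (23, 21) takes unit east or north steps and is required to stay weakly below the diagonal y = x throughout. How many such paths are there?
Number of paths = 251577050010

By the reflection principle (André's argument), the number of monotone paths to (23, 21) with n ≤ m that never go above y = x is C(44, 23) − C(44, 24) = 2012616400080 − 1761039350070 = 251577050010.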